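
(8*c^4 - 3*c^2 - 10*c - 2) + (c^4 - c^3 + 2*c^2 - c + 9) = 9*c^4 - c^3 - c^2 - 11*c + 7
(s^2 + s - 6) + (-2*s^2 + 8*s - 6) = -s^2 + 9*s - 12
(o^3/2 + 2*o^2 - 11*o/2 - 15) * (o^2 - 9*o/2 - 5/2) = o^5/2 - o^4/4 - 63*o^3/4 + 19*o^2/4 + 325*o/4 + 75/2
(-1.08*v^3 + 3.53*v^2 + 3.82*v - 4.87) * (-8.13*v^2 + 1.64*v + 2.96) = 8.7804*v^5 - 30.4701*v^4 - 28.4642*v^3 + 56.3067*v^2 + 3.3204*v - 14.4152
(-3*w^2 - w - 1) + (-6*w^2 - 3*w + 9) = -9*w^2 - 4*w + 8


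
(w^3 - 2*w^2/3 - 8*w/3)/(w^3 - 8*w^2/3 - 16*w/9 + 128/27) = 9*w*(w - 2)/(9*w^2 - 36*w + 32)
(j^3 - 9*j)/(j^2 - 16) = j*(j^2 - 9)/(j^2 - 16)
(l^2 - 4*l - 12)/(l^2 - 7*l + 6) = (l + 2)/(l - 1)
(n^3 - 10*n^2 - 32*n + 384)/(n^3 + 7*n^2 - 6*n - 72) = (n^2 - 16*n + 64)/(n^2 + n - 12)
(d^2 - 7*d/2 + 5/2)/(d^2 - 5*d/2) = (d - 1)/d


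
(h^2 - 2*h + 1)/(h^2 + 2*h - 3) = (h - 1)/(h + 3)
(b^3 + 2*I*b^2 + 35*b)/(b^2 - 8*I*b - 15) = b*(b + 7*I)/(b - 3*I)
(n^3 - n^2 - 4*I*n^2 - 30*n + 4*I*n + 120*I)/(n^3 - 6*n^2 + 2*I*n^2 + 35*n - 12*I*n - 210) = (n^2 + n*(5 - 4*I) - 20*I)/(n^2 + 2*I*n + 35)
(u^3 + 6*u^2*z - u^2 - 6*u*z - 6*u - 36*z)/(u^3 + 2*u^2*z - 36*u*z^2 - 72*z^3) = (-u^2 + u + 6)/(-u^2 + 4*u*z + 12*z^2)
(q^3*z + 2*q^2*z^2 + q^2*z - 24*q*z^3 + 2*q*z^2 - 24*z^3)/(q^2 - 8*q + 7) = z*(q^3 + 2*q^2*z + q^2 - 24*q*z^2 + 2*q*z - 24*z^2)/(q^2 - 8*q + 7)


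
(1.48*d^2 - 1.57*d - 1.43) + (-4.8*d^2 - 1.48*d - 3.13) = -3.32*d^2 - 3.05*d - 4.56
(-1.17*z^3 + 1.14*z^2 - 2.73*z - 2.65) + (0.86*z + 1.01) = -1.17*z^3 + 1.14*z^2 - 1.87*z - 1.64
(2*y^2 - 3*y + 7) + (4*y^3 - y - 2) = 4*y^3 + 2*y^2 - 4*y + 5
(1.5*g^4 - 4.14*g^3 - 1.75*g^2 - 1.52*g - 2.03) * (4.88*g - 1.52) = 7.32*g^5 - 22.4832*g^4 - 2.2472*g^3 - 4.7576*g^2 - 7.596*g + 3.0856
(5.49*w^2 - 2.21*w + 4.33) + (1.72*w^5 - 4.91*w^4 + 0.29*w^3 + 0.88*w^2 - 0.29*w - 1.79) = 1.72*w^5 - 4.91*w^4 + 0.29*w^3 + 6.37*w^2 - 2.5*w + 2.54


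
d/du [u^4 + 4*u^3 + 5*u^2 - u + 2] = 4*u^3 + 12*u^2 + 10*u - 1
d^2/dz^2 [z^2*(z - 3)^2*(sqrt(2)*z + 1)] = 20*sqrt(2)*z^3 - 72*sqrt(2)*z^2 + 12*z^2 - 36*z + 54*sqrt(2)*z + 18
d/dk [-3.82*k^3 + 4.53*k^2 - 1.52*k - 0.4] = -11.46*k^2 + 9.06*k - 1.52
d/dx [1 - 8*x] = -8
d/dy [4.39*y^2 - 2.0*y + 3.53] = 8.78*y - 2.0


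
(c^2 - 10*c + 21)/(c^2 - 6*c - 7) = (c - 3)/(c + 1)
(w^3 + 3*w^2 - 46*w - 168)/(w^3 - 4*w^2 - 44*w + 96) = (w^2 - 3*w - 28)/(w^2 - 10*w + 16)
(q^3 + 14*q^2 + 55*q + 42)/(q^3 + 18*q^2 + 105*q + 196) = (q^2 + 7*q + 6)/(q^2 + 11*q + 28)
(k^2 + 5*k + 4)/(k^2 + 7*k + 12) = (k + 1)/(k + 3)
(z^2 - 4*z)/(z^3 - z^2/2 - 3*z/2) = 2*(4 - z)/(-2*z^2 + z + 3)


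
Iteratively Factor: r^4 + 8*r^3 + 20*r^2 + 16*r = (r + 4)*(r^3 + 4*r^2 + 4*r) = (r + 2)*(r + 4)*(r^2 + 2*r) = r*(r + 2)*(r + 4)*(r + 2)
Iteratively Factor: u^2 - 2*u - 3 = (u - 3)*(u + 1)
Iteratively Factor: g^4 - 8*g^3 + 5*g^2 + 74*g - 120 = (g + 3)*(g^3 - 11*g^2 + 38*g - 40) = (g - 4)*(g + 3)*(g^2 - 7*g + 10) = (g - 4)*(g - 2)*(g + 3)*(g - 5)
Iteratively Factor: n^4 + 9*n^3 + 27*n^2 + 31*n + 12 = (n + 1)*(n^3 + 8*n^2 + 19*n + 12) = (n + 1)*(n + 3)*(n^2 + 5*n + 4) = (n + 1)*(n + 3)*(n + 4)*(n + 1)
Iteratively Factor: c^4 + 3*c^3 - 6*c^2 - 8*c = (c + 1)*(c^3 + 2*c^2 - 8*c) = (c + 1)*(c + 4)*(c^2 - 2*c) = c*(c + 1)*(c + 4)*(c - 2)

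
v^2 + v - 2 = (v - 1)*(v + 2)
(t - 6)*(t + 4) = t^2 - 2*t - 24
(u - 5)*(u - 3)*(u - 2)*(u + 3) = u^4 - 7*u^3 + u^2 + 63*u - 90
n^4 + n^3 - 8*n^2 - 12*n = n*(n - 3)*(n + 2)^2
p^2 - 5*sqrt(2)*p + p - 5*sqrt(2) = (p + 1)*(p - 5*sqrt(2))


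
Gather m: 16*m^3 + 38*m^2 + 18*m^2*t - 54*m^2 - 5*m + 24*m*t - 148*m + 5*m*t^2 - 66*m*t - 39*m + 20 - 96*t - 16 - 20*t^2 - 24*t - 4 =16*m^3 + m^2*(18*t - 16) + m*(5*t^2 - 42*t - 192) - 20*t^2 - 120*t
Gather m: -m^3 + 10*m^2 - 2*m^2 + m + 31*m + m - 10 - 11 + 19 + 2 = -m^3 + 8*m^2 + 33*m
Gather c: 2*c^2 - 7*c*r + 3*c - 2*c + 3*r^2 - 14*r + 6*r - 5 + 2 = 2*c^2 + c*(1 - 7*r) + 3*r^2 - 8*r - 3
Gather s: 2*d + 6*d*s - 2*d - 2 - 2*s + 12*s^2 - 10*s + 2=12*s^2 + s*(6*d - 12)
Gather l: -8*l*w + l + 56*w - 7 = l*(1 - 8*w) + 56*w - 7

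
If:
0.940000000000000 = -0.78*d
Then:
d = -1.21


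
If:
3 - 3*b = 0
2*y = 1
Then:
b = 1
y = 1/2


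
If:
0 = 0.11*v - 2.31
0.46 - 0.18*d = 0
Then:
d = 2.56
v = 21.00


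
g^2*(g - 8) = g^3 - 8*g^2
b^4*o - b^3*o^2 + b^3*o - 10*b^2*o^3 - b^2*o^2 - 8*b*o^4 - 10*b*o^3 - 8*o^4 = (b - 4*o)*(b + o)*(b + 2*o)*(b*o + o)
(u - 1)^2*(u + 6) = u^3 + 4*u^2 - 11*u + 6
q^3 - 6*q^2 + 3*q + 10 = (q - 5)*(q - 2)*(q + 1)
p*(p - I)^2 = p^3 - 2*I*p^2 - p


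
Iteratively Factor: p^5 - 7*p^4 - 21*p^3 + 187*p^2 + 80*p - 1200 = (p - 5)*(p^4 - 2*p^3 - 31*p^2 + 32*p + 240) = (p - 5)^2*(p^3 + 3*p^2 - 16*p - 48) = (p - 5)^2*(p + 3)*(p^2 - 16) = (p - 5)^2*(p - 4)*(p + 3)*(p + 4)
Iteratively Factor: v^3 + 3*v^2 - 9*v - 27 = (v - 3)*(v^2 + 6*v + 9) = (v - 3)*(v + 3)*(v + 3)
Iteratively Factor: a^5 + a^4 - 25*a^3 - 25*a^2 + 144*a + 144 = (a + 4)*(a^4 - 3*a^3 - 13*a^2 + 27*a + 36) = (a + 3)*(a + 4)*(a^3 - 6*a^2 + 5*a + 12) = (a + 1)*(a + 3)*(a + 4)*(a^2 - 7*a + 12) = (a - 4)*(a + 1)*(a + 3)*(a + 4)*(a - 3)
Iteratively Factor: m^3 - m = (m + 1)*(m^2 - m) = (m - 1)*(m + 1)*(m)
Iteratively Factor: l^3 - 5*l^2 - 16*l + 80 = (l - 4)*(l^2 - l - 20) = (l - 5)*(l - 4)*(l + 4)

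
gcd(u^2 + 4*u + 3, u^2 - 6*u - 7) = u + 1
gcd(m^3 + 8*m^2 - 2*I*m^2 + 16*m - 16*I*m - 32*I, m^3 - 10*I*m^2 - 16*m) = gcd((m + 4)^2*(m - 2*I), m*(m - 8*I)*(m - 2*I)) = m - 2*I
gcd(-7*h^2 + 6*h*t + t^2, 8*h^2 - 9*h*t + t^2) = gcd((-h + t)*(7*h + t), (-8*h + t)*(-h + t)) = -h + t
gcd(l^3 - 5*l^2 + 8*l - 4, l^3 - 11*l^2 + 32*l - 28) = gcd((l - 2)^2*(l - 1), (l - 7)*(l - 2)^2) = l^2 - 4*l + 4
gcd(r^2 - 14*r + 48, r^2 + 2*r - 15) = 1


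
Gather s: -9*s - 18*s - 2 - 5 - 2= -27*s - 9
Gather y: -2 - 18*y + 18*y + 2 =0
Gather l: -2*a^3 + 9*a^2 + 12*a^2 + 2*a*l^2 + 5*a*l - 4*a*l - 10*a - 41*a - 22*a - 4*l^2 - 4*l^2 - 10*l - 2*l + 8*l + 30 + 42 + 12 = -2*a^3 + 21*a^2 - 73*a + l^2*(2*a - 8) + l*(a - 4) + 84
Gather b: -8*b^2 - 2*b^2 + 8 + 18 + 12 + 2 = 40 - 10*b^2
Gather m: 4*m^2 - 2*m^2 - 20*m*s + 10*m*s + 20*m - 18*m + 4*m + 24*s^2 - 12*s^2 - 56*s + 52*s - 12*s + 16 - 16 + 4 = 2*m^2 + m*(6 - 10*s) + 12*s^2 - 16*s + 4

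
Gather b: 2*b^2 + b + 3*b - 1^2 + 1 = 2*b^2 + 4*b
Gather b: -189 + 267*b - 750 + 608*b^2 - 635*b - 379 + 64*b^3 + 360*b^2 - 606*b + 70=64*b^3 + 968*b^2 - 974*b - 1248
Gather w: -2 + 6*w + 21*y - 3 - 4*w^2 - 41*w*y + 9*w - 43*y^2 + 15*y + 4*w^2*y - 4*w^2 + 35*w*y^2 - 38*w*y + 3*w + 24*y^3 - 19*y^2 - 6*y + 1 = w^2*(4*y - 8) + w*(35*y^2 - 79*y + 18) + 24*y^3 - 62*y^2 + 30*y - 4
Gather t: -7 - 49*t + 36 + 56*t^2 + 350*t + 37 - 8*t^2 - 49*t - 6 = 48*t^2 + 252*t + 60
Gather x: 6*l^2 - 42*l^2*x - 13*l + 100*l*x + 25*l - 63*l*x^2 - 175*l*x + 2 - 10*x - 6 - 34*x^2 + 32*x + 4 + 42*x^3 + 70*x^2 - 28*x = 6*l^2 + 12*l + 42*x^3 + x^2*(36 - 63*l) + x*(-42*l^2 - 75*l - 6)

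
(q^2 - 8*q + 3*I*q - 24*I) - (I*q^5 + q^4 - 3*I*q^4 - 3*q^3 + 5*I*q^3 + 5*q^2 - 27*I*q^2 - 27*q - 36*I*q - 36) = -I*q^5 - q^4 + 3*I*q^4 + 3*q^3 - 5*I*q^3 - 4*q^2 + 27*I*q^2 + 19*q + 39*I*q + 36 - 24*I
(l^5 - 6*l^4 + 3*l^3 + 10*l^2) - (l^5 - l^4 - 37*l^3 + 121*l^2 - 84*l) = -5*l^4 + 40*l^3 - 111*l^2 + 84*l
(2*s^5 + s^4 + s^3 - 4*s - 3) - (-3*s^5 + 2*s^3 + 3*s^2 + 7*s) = 5*s^5 + s^4 - s^3 - 3*s^2 - 11*s - 3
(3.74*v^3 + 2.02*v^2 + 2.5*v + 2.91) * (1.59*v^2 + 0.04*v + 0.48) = 5.9466*v^5 + 3.3614*v^4 + 5.851*v^3 + 5.6965*v^2 + 1.3164*v + 1.3968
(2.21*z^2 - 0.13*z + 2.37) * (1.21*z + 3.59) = 2.6741*z^3 + 7.7766*z^2 + 2.401*z + 8.5083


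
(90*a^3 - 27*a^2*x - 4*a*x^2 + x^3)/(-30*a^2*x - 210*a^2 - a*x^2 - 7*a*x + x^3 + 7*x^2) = (-3*a + x)/(x + 7)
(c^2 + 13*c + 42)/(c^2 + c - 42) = (c + 6)/(c - 6)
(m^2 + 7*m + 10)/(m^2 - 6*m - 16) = (m + 5)/(m - 8)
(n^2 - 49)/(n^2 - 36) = (n^2 - 49)/(n^2 - 36)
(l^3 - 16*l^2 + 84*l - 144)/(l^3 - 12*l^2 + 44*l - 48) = (l - 6)/(l - 2)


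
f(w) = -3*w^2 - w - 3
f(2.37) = -22.22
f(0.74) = -5.38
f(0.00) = -3.00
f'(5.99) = -36.94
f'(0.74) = -5.44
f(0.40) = -3.88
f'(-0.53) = 2.18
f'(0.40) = -3.40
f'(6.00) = -37.00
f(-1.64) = -9.43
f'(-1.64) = 8.84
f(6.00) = -117.00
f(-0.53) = -3.31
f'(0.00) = -1.00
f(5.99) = -116.63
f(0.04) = -3.04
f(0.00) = -3.00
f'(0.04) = -1.24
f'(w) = -6*w - 1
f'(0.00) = -1.00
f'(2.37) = -15.22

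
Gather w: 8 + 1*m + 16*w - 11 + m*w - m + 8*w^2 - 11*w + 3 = 8*w^2 + w*(m + 5)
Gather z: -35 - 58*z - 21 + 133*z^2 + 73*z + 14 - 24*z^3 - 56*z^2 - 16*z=-24*z^3 + 77*z^2 - z - 42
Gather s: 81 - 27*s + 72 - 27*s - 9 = 144 - 54*s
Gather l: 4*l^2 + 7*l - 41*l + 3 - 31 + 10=4*l^2 - 34*l - 18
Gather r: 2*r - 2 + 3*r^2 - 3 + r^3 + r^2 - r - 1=r^3 + 4*r^2 + r - 6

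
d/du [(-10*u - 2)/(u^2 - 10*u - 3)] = 2*(5*u^2 + 2*u + 5)/(u^4 - 20*u^3 + 94*u^2 + 60*u + 9)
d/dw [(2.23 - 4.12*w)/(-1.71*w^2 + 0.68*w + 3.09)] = (-7.0452*w^2 + 7.6266*w - 14.2472)/(2.9241*w^4 - 2.3256*w^3 - 10.1054*w^2 + 4.2024*w + 9.5481)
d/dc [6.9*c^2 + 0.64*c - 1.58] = 13.8*c + 0.64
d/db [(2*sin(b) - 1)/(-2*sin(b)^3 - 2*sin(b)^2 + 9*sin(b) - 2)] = 2*(-2*sin(4*b) + 9*cos(b) + cos(3*b))/(-15*sin(b) - sin(3*b) - 2*cos(2*b) + 6)^2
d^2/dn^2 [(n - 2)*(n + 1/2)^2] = 6*n - 2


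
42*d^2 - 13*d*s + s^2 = (-7*d + s)*(-6*d + s)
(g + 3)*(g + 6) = g^2 + 9*g + 18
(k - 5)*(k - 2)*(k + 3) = k^3 - 4*k^2 - 11*k + 30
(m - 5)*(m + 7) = m^2 + 2*m - 35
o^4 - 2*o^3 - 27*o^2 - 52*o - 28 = (o - 7)*(o + 1)*(o + 2)^2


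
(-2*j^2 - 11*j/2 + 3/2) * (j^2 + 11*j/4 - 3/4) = -2*j^4 - 11*j^3 - 97*j^2/8 + 33*j/4 - 9/8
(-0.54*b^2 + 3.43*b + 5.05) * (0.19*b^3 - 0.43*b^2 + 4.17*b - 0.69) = -0.1026*b^5 + 0.8839*b^4 - 2.7672*b^3 + 12.5042*b^2 + 18.6918*b - 3.4845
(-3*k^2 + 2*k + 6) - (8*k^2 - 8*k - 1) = -11*k^2 + 10*k + 7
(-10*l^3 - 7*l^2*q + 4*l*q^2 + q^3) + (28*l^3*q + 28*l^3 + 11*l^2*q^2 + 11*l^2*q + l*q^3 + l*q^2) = 28*l^3*q + 18*l^3 + 11*l^2*q^2 + 4*l^2*q + l*q^3 + 5*l*q^2 + q^3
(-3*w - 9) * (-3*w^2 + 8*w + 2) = 9*w^3 + 3*w^2 - 78*w - 18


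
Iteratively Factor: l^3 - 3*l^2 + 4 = (l - 2)*(l^2 - l - 2) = (l - 2)^2*(l + 1)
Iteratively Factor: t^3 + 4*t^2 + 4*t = (t + 2)*(t^2 + 2*t) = t*(t + 2)*(t + 2)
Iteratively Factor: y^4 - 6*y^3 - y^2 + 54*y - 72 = (y - 2)*(y^3 - 4*y^2 - 9*y + 36) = (y - 4)*(y - 2)*(y^2 - 9) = (y - 4)*(y - 3)*(y - 2)*(y + 3)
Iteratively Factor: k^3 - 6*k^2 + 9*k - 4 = (k - 1)*(k^2 - 5*k + 4) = (k - 1)^2*(k - 4)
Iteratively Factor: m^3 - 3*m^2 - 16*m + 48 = (m - 3)*(m^2 - 16) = (m - 4)*(m - 3)*(m + 4)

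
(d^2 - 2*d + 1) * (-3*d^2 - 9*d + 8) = -3*d^4 - 3*d^3 + 23*d^2 - 25*d + 8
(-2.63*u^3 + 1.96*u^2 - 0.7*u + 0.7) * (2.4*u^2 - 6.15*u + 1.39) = -6.312*u^5 + 20.8785*u^4 - 17.3897*u^3 + 8.7094*u^2 - 5.278*u + 0.973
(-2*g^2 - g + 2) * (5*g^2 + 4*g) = -10*g^4 - 13*g^3 + 6*g^2 + 8*g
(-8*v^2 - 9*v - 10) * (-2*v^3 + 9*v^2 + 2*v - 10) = 16*v^5 - 54*v^4 - 77*v^3 - 28*v^2 + 70*v + 100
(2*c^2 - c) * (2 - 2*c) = -4*c^3 + 6*c^2 - 2*c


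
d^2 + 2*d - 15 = (d - 3)*(d + 5)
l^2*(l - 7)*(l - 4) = l^4 - 11*l^3 + 28*l^2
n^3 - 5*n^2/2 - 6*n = n*(n - 4)*(n + 3/2)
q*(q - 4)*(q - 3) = q^3 - 7*q^2 + 12*q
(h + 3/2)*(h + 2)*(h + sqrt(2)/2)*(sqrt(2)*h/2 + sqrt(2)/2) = sqrt(2)*h^4/2 + h^3/2 + 9*sqrt(2)*h^3/4 + 9*h^2/4 + 13*sqrt(2)*h^2/4 + 3*sqrt(2)*h/2 + 13*h/4 + 3/2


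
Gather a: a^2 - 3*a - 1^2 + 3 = a^2 - 3*a + 2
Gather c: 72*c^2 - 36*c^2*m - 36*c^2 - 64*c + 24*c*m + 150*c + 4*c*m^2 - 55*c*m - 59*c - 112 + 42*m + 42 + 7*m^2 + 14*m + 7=c^2*(36 - 36*m) + c*(4*m^2 - 31*m + 27) + 7*m^2 + 56*m - 63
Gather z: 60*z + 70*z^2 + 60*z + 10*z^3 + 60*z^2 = 10*z^3 + 130*z^2 + 120*z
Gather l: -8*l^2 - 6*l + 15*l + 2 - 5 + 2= -8*l^2 + 9*l - 1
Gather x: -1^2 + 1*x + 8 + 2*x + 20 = 3*x + 27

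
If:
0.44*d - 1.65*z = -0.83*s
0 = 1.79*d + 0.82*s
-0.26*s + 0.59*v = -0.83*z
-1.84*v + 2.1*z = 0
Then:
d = 0.00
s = 0.00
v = 0.00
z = 0.00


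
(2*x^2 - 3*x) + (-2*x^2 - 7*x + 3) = 3 - 10*x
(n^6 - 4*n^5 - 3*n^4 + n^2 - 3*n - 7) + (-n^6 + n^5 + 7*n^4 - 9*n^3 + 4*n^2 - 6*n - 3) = -3*n^5 + 4*n^4 - 9*n^3 + 5*n^2 - 9*n - 10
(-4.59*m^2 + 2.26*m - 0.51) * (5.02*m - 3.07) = -23.0418*m^3 + 25.4365*m^2 - 9.4984*m + 1.5657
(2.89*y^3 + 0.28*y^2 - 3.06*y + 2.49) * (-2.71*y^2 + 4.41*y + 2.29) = -7.8319*y^5 + 11.9861*y^4 + 16.1455*y^3 - 19.6013*y^2 + 3.9735*y + 5.7021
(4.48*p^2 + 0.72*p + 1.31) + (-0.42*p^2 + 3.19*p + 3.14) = 4.06*p^2 + 3.91*p + 4.45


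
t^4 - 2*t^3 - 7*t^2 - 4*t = t*(t - 4)*(t + 1)^2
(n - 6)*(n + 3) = n^2 - 3*n - 18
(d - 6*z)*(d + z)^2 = d^3 - 4*d^2*z - 11*d*z^2 - 6*z^3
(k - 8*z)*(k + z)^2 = k^3 - 6*k^2*z - 15*k*z^2 - 8*z^3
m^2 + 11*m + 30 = (m + 5)*(m + 6)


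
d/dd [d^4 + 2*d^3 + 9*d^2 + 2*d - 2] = 4*d^3 + 6*d^2 + 18*d + 2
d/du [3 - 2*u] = -2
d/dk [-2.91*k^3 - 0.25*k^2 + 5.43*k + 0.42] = -8.73*k^2 - 0.5*k + 5.43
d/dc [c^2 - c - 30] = 2*c - 1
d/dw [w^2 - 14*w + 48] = 2*w - 14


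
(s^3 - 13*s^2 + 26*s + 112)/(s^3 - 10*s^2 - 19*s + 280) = (s + 2)/(s + 5)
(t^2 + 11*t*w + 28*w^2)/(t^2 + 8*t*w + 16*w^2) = (t + 7*w)/(t + 4*w)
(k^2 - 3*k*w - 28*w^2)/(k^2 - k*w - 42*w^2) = (k + 4*w)/(k + 6*w)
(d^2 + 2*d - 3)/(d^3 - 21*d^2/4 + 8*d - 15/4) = 4*(d + 3)/(4*d^2 - 17*d + 15)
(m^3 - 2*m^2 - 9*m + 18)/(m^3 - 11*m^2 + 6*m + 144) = (m^2 - 5*m + 6)/(m^2 - 14*m + 48)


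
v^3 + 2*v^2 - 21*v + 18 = (v - 3)*(v - 1)*(v + 6)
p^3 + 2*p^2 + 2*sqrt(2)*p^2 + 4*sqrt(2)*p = p*(p + 2)*(p + 2*sqrt(2))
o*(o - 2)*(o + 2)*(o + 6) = o^4 + 6*o^3 - 4*o^2 - 24*o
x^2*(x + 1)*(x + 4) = x^4 + 5*x^3 + 4*x^2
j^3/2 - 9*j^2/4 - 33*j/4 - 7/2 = (j/2 + 1)*(j - 7)*(j + 1/2)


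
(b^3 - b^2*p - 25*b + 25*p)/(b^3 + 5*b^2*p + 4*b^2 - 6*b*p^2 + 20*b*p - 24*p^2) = (b^2 - 25)/(b^2 + 6*b*p + 4*b + 24*p)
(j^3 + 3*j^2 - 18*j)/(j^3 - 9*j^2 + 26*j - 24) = j*(j + 6)/(j^2 - 6*j + 8)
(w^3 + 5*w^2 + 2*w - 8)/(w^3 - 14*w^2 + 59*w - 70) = (w^3 + 5*w^2 + 2*w - 8)/(w^3 - 14*w^2 + 59*w - 70)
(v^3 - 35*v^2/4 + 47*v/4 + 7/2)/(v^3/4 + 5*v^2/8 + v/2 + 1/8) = 2*(4*v^3 - 35*v^2 + 47*v + 14)/(2*v^3 + 5*v^2 + 4*v + 1)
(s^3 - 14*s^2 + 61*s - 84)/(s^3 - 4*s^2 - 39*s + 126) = (s - 4)/(s + 6)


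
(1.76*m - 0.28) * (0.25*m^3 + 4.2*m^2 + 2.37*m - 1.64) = 0.44*m^4 + 7.322*m^3 + 2.9952*m^2 - 3.55*m + 0.4592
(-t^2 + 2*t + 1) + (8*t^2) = 7*t^2 + 2*t + 1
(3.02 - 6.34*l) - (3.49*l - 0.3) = 3.32 - 9.83*l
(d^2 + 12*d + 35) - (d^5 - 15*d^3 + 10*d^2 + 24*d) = -d^5 + 15*d^3 - 9*d^2 - 12*d + 35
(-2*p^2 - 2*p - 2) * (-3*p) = 6*p^3 + 6*p^2 + 6*p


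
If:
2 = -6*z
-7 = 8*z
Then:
No Solution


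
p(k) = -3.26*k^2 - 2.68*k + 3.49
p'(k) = -6.52*k - 2.68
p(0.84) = -1.06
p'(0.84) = -8.16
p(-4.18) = -42.27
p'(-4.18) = 24.57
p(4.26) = -67.09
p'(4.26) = -30.46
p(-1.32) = 1.35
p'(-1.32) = 5.93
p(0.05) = 3.35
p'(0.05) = -3.01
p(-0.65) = 3.85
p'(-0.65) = 1.56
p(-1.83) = -2.52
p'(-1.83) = 9.25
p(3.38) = -42.81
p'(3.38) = -24.72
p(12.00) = -498.11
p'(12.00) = -80.92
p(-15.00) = -689.81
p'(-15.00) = 95.12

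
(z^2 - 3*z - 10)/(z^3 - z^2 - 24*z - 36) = (z - 5)/(z^2 - 3*z - 18)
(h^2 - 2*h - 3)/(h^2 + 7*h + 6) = (h - 3)/(h + 6)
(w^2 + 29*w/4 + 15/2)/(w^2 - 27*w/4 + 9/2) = (4*w^2 + 29*w + 30)/(4*w^2 - 27*w + 18)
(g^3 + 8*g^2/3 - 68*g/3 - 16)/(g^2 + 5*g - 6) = (3*g^2 - 10*g - 8)/(3*(g - 1))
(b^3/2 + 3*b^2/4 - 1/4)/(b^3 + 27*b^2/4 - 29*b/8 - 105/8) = 2*(2*b^3 + 3*b^2 - 1)/(8*b^3 + 54*b^2 - 29*b - 105)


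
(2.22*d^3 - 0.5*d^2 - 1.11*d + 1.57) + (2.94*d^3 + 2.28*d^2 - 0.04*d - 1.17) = 5.16*d^3 + 1.78*d^2 - 1.15*d + 0.4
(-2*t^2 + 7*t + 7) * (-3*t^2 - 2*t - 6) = 6*t^4 - 17*t^3 - 23*t^2 - 56*t - 42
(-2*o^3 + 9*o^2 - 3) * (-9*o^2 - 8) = 18*o^5 - 81*o^4 + 16*o^3 - 45*o^2 + 24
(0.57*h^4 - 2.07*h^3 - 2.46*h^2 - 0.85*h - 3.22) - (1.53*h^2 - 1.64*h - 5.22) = 0.57*h^4 - 2.07*h^3 - 3.99*h^2 + 0.79*h + 2.0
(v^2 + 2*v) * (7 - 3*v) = -3*v^3 + v^2 + 14*v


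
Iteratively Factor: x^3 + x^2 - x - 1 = (x + 1)*(x^2 - 1) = (x - 1)*(x + 1)*(x + 1)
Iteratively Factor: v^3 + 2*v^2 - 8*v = (v + 4)*(v^2 - 2*v) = v*(v + 4)*(v - 2)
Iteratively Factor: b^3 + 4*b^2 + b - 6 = (b + 3)*(b^2 + b - 2) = (b - 1)*(b + 3)*(b + 2)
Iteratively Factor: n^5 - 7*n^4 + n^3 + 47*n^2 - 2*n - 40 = (n + 2)*(n^4 - 9*n^3 + 19*n^2 + 9*n - 20) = (n - 4)*(n + 2)*(n^3 - 5*n^2 - n + 5) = (n - 4)*(n + 1)*(n + 2)*(n^2 - 6*n + 5) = (n - 4)*(n - 1)*(n + 1)*(n + 2)*(n - 5)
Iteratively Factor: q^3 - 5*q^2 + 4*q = (q)*(q^2 - 5*q + 4) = q*(q - 1)*(q - 4)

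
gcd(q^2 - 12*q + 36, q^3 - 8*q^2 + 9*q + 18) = q - 6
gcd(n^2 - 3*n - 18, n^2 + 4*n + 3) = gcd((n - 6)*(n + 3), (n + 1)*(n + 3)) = n + 3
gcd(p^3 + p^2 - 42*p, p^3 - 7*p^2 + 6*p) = p^2 - 6*p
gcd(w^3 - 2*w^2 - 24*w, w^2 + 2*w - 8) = w + 4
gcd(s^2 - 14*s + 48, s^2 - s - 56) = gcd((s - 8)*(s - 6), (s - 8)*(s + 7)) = s - 8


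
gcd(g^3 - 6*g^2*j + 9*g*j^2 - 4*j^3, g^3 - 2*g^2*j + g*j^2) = g^2 - 2*g*j + j^2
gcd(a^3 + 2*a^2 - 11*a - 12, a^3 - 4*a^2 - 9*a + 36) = a - 3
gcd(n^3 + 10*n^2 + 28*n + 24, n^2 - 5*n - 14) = n + 2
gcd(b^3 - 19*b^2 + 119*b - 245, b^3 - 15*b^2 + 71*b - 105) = b^2 - 12*b + 35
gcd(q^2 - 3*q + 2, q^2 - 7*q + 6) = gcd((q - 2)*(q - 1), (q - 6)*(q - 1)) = q - 1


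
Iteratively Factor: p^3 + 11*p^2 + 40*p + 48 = (p + 3)*(p^2 + 8*p + 16) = (p + 3)*(p + 4)*(p + 4)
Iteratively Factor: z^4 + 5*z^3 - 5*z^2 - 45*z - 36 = (z + 4)*(z^3 + z^2 - 9*z - 9) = (z + 1)*(z + 4)*(z^2 - 9) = (z + 1)*(z + 3)*(z + 4)*(z - 3)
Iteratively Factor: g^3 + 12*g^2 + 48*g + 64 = (g + 4)*(g^2 + 8*g + 16) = (g + 4)^2*(g + 4)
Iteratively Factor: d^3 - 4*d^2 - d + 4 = (d + 1)*(d^2 - 5*d + 4) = (d - 1)*(d + 1)*(d - 4)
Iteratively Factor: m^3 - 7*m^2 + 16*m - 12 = (m - 3)*(m^2 - 4*m + 4) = (m - 3)*(m - 2)*(m - 2)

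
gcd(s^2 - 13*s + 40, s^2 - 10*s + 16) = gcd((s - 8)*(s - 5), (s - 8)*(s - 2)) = s - 8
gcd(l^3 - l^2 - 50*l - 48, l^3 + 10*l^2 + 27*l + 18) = l^2 + 7*l + 6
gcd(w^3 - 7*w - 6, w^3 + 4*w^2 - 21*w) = w - 3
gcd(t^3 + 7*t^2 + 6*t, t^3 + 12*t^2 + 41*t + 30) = t^2 + 7*t + 6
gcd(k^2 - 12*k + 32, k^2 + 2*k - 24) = k - 4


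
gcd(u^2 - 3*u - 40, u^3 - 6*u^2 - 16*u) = u - 8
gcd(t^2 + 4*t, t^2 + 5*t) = t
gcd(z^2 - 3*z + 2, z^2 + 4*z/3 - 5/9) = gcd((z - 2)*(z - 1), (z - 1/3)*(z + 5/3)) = 1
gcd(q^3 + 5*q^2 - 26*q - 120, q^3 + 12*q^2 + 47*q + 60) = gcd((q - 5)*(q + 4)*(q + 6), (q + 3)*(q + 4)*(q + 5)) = q + 4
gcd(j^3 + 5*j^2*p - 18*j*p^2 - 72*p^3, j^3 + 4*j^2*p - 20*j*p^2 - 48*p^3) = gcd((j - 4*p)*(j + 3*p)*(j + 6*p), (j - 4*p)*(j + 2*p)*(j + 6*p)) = -j^2 - 2*j*p + 24*p^2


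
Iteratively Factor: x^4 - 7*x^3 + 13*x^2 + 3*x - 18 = (x - 3)*(x^3 - 4*x^2 + x + 6) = (x - 3)^2*(x^2 - x - 2) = (x - 3)^2*(x - 2)*(x + 1)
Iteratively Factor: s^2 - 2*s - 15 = (s - 5)*(s + 3)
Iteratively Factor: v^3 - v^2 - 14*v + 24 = (v + 4)*(v^2 - 5*v + 6) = (v - 2)*(v + 4)*(v - 3)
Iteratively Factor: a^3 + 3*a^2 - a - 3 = (a + 1)*(a^2 + 2*a - 3) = (a + 1)*(a + 3)*(a - 1)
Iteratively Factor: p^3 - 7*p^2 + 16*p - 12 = (p - 2)*(p^2 - 5*p + 6) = (p - 3)*(p - 2)*(p - 2)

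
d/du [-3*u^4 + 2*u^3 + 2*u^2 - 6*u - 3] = -12*u^3 + 6*u^2 + 4*u - 6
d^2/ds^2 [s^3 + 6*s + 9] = 6*s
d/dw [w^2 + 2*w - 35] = 2*w + 2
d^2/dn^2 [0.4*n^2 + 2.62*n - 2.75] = 0.800000000000000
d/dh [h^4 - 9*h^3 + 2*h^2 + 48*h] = 4*h^3 - 27*h^2 + 4*h + 48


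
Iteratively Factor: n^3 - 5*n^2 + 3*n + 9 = (n - 3)*(n^2 - 2*n - 3) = (n - 3)*(n + 1)*(n - 3)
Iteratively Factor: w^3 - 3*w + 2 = (w + 2)*(w^2 - 2*w + 1) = (w - 1)*(w + 2)*(w - 1)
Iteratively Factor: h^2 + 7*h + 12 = (h + 3)*(h + 4)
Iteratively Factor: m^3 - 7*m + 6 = (m - 1)*(m^2 + m - 6) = (m - 1)*(m + 3)*(m - 2)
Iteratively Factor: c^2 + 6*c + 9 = (c + 3)*(c + 3)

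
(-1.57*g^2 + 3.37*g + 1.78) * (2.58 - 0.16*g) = 0.2512*g^3 - 4.5898*g^2 + 8.4098*g + 4.5924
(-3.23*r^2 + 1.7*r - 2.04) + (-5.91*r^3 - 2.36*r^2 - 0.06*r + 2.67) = -5.91*r^3 - 5.59*r^2 + 1.64*r + 0.63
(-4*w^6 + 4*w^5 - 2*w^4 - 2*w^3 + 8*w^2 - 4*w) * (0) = 0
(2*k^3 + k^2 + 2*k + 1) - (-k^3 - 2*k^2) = 3*k^3 + 3*k^2 + 2*k + 1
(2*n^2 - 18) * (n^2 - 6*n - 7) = 2*n^4 - 12*n^3 - 32*n^2 + 108*n + 126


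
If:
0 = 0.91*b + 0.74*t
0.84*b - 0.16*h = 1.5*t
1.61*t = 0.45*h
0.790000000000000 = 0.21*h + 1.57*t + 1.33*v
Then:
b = 0.00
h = 0.00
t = 0.00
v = 0.59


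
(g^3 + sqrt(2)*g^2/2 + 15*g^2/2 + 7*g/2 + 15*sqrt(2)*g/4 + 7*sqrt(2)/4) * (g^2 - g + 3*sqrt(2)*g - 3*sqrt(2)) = g^5 + 7*sqrt(2)*g^4/2 + 13*g^4/2 - g^3 + 91*sqrt(2)*g^3/4 - 14*sqrt(2)*g^2 + 16*g^2 - 49*sqrt(2)*g/4 - 12*g - 21/2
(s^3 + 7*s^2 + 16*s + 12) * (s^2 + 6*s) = s^5 + 13*s^4 + 58*s^3 + 108*s^2 + 72*s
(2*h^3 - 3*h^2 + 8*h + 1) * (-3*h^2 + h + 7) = -6*h^5 + 11*h^4 - 13*h^3 - 16*h^2 + 57*h + 7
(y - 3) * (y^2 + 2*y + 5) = y^3 - y^2 - y - 15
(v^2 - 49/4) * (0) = 0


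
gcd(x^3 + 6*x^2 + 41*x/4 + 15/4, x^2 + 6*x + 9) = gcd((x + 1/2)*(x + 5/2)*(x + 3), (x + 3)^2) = x + 3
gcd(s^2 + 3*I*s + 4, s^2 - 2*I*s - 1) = s - I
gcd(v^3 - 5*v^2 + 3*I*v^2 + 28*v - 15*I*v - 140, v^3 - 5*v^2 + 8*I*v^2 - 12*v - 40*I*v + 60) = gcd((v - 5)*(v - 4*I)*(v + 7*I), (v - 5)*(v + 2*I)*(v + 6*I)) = v - 5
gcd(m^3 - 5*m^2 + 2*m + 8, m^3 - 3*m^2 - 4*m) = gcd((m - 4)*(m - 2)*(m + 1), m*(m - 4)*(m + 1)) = m^2 - 3*m - 4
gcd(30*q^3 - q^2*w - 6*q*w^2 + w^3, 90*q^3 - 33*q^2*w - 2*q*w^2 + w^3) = 15*q^2 - 8*q*w + w^2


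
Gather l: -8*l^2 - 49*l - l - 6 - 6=-8*l^2 - 50*l - 12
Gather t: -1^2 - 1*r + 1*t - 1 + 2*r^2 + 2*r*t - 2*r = 2*r^2 - 3*r + t*(2*r + 1) - 2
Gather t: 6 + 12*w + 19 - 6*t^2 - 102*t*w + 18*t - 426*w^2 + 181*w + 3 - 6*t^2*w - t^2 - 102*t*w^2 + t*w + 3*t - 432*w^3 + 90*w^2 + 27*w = t^2*(-6*w - 7) + t*(-102*w^2 - 101*w + 21) - 432*w^3 - 336*w^2 + 220*w + 28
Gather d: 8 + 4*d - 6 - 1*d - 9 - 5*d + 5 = -2*d - 2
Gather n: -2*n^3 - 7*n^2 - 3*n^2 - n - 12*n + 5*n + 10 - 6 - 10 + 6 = -2*n^3 - 10*n^2 - 8*n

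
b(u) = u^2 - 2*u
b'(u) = 2*u - 2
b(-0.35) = 0.82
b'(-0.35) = -2.70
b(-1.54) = 5.45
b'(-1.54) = -5.08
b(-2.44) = 10.83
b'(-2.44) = -6.88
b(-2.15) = 8.92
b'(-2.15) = -6.30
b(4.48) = 11.11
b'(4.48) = 6.96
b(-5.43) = 40.34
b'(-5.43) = -12.86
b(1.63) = -0.60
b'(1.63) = 1.26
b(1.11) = -0.99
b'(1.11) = 0.22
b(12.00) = 120.00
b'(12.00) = 22.00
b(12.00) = 120.00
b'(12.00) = 22.00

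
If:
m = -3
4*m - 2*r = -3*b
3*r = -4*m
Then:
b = 20/3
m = -3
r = 4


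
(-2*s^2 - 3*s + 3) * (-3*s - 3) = 6*s^3 + 15*s^2 - 9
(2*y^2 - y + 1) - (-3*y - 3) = 2*y^2 + 2*y + 4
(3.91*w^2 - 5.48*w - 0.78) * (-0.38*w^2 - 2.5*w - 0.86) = -1.4858*w^4 - 7.6926*w^3 + 10.6338*w^2 + 6.6628*w + 0.6708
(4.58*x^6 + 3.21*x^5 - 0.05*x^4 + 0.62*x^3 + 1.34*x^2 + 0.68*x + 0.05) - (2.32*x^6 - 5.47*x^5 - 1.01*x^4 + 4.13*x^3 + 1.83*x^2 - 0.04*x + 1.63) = 2.26*x^6 + 8.68*x^5 + 0.96*x^4 - 3.51*x^3 - 0.49*x^2 + 0.72*x - 1.58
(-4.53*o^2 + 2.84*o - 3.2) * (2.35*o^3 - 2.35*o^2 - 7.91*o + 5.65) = -10.6455*o^5 + 17.3195*o^4 + 21.6383*o^3 - 40.5389*o^2 + 41.358*o - 18.08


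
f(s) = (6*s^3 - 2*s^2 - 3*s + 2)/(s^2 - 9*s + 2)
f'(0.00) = 3.00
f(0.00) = 1.00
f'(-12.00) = 4.95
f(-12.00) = -41.80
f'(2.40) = -5.13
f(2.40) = -4.78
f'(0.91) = -1.01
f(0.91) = -0.40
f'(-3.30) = 2.90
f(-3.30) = -5.29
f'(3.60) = -10.93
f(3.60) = -14.06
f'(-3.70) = 3.10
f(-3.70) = -6.50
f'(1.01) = -1.28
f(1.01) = -0.51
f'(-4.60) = 3.47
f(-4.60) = -9.46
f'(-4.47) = 3.42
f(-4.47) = -9.01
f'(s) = (9 - 2*s)*(6*s^3 - 2*s^2 - 3*s + 2)/(s^2 - 9*s + 2)^2 + (18*s^2 - 4*s - 3)/(s^2 - 9*s + 2) = 3*(2*s^4 - 36*s^3 + 19*s^2 - 4*s + 4)/(s^4 - 18*s^3 + 85*s^2 - 36*s + 4)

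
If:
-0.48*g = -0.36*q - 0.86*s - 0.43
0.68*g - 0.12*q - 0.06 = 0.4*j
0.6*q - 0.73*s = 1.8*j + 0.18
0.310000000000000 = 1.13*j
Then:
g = 0.34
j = 0.27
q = 0.49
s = -0.52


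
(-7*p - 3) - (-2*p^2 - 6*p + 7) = 2*p^2 - p - 10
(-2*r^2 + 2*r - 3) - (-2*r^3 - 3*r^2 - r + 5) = 2*r^3 + r^2 + 3*r - 8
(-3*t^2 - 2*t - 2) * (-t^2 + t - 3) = 3*t^4 - t^3 + 9*t^2 + 4*t + 6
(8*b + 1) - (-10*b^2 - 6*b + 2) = 10*b^2 + 14*b - 1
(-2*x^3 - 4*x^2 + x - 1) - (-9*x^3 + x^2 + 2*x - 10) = 7*x^3 - 5*x^2 - x + 9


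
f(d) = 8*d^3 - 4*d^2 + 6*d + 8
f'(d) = 24*d^2 - 8*d + 6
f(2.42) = 112.47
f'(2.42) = 127.19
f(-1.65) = -48.73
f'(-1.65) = 84.54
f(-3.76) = -496.37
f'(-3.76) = 375.38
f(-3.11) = -289.99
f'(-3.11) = 263.01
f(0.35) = 9.95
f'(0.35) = 6.14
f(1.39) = 30.10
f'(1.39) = 41.25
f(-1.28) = -23.01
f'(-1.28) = 55.56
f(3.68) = 374.60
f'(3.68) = 301.58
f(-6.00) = -1900.00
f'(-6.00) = 918.00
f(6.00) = 1628.00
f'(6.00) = 822.00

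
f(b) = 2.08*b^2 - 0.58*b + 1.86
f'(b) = 4.16*b - 0.58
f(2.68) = 15.24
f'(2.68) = 10.57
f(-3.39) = 27.73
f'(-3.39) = -14.68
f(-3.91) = 35.93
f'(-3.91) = -16.85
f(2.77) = 16.21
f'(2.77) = 10.94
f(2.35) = 11.98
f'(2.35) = 9.20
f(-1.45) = 7.07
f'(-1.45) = -6.61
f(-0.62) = 3.02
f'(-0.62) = -3.16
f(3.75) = 28.94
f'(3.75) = 15.02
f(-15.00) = 478.56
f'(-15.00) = -62.98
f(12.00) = 294.42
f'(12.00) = 49.34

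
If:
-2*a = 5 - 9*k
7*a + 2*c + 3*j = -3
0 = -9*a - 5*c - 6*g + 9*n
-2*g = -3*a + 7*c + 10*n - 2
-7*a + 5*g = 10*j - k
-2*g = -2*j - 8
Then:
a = -3775/3127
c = -18437/3127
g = 91442/9381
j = 53918/9381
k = 2695/9381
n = 18908/9381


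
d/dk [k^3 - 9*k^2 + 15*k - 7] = 3*k^2 - 18*k + 15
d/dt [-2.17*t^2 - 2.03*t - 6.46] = -4.34*t - 2.03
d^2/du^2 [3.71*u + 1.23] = 0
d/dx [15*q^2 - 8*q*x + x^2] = -8*q + 2*x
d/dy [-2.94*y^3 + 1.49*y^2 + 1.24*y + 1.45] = -8.82*y^2 + 2.98*y + 1.24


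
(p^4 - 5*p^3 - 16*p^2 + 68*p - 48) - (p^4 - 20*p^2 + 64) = -5*p^3 + 4*p^2 + 68*p - 112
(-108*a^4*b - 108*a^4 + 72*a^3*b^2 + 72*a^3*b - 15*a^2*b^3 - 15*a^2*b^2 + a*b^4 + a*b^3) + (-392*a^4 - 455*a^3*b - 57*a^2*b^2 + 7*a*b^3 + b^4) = -108*a^4*b - 500*a^4 + 72*a^3*b^2 - 383*a^3*b - 15*a^2*b^3 - 72*a^2*b^2 + a*b^4 + 8*a*b^3 + b^4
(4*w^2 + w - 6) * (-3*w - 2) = -12*w^3 - 11*w^2 + 16*w + 12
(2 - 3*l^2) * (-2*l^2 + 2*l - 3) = 6*l^4 - 6*l^3 + 5*l^2 + 4*l - 6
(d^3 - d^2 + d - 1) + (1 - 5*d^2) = d^3 - 6*d^2 + d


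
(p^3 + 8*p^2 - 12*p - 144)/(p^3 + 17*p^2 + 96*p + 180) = (p - 4)/(p + 5)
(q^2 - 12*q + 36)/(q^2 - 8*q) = (q^2 - 12*q + 36)/(q*(q - 8))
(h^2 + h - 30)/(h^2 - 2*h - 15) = (h + 6)/(h + 3)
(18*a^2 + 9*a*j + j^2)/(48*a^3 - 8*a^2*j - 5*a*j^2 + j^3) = (6*a + j)/(16*a^2 - 8*a*j + j^2)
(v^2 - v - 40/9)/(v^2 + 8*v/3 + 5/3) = (v - 8/3)/(v + 1)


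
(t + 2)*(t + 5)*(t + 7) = t^3 + 14*t^2 + 59*t + 70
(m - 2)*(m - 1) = m^2 - 3*m + 2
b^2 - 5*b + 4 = (b - 4)*(b - 1)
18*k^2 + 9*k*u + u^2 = (3*k + u)*(6*k + u)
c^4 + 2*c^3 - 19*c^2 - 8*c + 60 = (c - 3)*(c - 2)*(c + 2)*(c + 5)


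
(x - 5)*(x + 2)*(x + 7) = x^3 + 4*x^2 - 31*x - 70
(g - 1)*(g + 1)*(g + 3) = g^3 + 3*g^2 - g - 3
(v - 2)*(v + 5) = v^2 + 3*v - 10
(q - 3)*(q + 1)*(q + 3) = q^3 + q^2 - 9*q - 9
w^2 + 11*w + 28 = (w + 4)*(w + 7)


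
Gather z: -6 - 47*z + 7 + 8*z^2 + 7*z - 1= 8*z^2 - 40*z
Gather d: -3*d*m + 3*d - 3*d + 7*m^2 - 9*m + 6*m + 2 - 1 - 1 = -3*d*m + 7*m^2 - 3*m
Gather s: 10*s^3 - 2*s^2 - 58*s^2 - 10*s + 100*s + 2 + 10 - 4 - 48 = 10*s^3 - 60*s^2 + 90*s - 40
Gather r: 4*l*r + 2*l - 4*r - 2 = 2*l + r*(4*l - 4) - 2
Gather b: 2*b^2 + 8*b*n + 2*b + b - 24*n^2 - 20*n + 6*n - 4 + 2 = 2*b^2 + b*(8*n + 3) - 24*n^2 - 14*n - 2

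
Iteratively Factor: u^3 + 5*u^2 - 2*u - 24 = (u + 4)*(u^2 + u - 6) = (u - 2)*(u + 4)*(u + 3)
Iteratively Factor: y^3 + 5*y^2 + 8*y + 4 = (y + 2)*(y^2 + 3*y + 2) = (y + 2)^2*(y + 1)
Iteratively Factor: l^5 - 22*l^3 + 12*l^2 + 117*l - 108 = (l - 3)*(l^4 + 3*l^3 - 13*l^2 - 27*l + 36) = (l - 3)^2*(l^3 + 6*l^2 + 5*l - 12) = (l - 3)^2*(l - 1)*(l^2 + 7*l + 12) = (l - 3)^2*(l - 1)*(l + 4)*(l + 3)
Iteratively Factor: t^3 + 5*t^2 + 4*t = (t)*(t^2 + 5*t + 4) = t*(t + 4)*(t + 1)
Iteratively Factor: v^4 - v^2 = (v + 1)*(v^3 - v^2) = (v - 1)*(v + 1)*(v^2) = v*(v - 1)*(v + 1)*(v)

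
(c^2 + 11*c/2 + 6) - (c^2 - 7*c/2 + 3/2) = 9*c + 9/2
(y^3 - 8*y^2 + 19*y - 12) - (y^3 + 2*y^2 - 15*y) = -10*y^2 + 34*y - 12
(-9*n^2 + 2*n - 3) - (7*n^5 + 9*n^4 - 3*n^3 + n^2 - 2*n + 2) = -7*n^5 - 9*n^4 + 3*n^3 - 10*n^2 + 4*n - 5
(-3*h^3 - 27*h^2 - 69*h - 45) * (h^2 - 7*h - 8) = -3*h^5 - 6*h^4 + 144*h^3 + 654*h^2 + 867*h + 360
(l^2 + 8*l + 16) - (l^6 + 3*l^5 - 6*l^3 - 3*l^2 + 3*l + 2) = -l^6 - 3*l^5 + 6*l^3 + 4*l^2 + 5*l + 14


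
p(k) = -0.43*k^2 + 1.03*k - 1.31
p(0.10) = -1.21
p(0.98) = -0.71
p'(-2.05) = 2.79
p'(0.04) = 1.00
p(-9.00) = -45.41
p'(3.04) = -1.58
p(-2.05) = -5.23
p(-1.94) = -4.93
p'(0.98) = 0.19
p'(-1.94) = 2.70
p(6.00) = -10.61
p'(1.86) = -0.57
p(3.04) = -2.15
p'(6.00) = -4.13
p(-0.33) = -1.70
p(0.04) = -1.27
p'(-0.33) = 1.31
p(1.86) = -0.88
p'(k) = 1.03 - 0.86*k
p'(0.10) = 0.94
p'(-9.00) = 8.77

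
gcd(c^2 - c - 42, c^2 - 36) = c + 6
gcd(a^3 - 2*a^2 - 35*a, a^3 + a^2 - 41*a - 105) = a^2 - 2*a - 35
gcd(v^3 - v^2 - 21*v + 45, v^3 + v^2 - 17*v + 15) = v^2 + 2*v - 15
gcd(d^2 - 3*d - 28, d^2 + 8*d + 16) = d + 4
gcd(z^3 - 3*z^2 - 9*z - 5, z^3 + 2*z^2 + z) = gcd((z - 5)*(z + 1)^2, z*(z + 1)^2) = z^2 + 2*z + 1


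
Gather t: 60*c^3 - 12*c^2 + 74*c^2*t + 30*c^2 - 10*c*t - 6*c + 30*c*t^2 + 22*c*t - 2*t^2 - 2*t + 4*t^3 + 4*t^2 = 60*c^3 + 18*c^2 - 6*c + 4*t^3 + t^2*(30*c + 2) + t*(74*c^2 + 12*c - 2)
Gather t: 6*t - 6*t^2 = -6*t^2 + 6*t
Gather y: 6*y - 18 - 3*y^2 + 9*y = -3*y^2 + 15*y - 18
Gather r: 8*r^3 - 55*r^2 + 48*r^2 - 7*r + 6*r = 8*r^3 - 7*r^2 - r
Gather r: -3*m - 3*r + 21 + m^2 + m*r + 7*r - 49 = m^2 - 3*m + r*(m + 4) - 28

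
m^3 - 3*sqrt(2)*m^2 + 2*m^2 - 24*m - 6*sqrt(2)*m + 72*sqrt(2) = (m - 4)*(m + 6)*(m - 3*sqrt(2))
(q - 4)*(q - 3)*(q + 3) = q^3 - 4*q^2 - 9*q + 36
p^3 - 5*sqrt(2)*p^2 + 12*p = p*(p - 3*sqrt(2))*(p - 2*sqrt(2))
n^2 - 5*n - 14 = (n - 7)*(n + 2)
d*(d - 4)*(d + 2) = d^3 - 2*d^2 - 8*d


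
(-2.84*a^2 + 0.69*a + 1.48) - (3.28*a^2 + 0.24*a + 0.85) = -6.12*a^2 + 0.45*a + 0.63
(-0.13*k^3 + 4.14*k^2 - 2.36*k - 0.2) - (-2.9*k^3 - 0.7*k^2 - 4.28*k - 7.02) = 2.77*k^3 + 4.84*k^2 + 1.92*k + 6.82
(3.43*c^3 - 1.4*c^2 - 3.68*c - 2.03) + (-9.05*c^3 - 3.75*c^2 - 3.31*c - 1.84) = -5.62*c^3 - 5.15*c^2 - 6.99*c - 3.87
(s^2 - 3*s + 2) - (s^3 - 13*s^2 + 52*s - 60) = -s^3 + 14*s^2 - 55*s + 62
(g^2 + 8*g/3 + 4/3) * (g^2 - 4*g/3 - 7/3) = g^4 + 4*g^3/3 - 41*g^2/9 - 8*g - 28/9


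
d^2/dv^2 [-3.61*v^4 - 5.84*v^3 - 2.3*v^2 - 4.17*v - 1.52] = -43.32*v^2 - 35.04*v - 4.6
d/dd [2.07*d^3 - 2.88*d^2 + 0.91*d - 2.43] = 6.21*d^2 - 5.76*d + 0.91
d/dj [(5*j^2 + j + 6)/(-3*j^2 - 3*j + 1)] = (-12*j^2 + 46*j + 19)/(9*j^4 + 18*j^3 + 3*j^2 - 6*j + 1)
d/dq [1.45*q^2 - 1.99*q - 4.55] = 2.9*q - 1.99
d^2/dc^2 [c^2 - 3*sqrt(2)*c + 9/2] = 2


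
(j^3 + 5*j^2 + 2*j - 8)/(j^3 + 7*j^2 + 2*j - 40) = (j^2 + j - 2)/(j^2 + 3*j - 10)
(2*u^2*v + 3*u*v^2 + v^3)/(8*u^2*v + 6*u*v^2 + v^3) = (u + v)/(4*u + v)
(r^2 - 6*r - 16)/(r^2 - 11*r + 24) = (r + 2)/(r - 3)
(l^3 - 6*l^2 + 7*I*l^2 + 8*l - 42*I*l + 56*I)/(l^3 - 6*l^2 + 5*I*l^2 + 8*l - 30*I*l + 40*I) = (l + 7*I)/(l + 5*I)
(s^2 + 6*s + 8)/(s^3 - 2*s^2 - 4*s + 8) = (s + 4)/(s^2 - 4*s + 4)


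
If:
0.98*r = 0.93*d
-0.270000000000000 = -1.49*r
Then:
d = 0.19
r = 0.18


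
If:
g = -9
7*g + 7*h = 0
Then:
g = -9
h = 9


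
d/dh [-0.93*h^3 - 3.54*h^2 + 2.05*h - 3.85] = -2.79*h^2 - 7.08*h + 2.05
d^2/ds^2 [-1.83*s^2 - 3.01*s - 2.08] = -3.66000000000000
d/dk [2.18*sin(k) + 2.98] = 2.18*cos(k)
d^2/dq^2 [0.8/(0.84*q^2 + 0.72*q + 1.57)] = (-1.12896*q^2 - 0.96768*q + 0.8*(1.68*q + 0.72)*(3.36*q + 1.44) - 2.11008)/(0.84*q^2 + 0.72*q + 1.57)^3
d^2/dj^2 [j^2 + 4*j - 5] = 2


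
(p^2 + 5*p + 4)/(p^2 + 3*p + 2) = (p + 4)/(p + 2)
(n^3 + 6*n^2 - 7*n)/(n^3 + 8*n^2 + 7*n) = (n - 1)/(n + 1)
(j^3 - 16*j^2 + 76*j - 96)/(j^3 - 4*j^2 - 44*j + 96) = (j - 6)/(j + 6)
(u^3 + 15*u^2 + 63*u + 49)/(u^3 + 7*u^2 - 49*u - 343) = (u + 1)/(u - 7)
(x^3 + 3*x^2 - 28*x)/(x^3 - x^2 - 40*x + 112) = x/(x - 4)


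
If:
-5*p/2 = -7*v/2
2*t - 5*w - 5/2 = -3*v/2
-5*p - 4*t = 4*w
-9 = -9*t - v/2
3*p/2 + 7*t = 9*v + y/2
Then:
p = -1134/1775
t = 364/355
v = -162/355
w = -161/710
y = 36658/1775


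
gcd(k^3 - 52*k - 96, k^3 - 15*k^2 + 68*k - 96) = k - 8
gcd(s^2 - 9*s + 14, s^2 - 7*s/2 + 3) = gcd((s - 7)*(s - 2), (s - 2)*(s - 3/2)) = s - 2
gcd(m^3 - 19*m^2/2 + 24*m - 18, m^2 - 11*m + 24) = 1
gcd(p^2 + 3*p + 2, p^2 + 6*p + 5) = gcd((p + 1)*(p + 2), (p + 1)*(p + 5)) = p + 1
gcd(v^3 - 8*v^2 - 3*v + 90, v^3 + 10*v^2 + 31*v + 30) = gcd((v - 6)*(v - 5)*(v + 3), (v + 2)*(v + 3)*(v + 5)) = v + 3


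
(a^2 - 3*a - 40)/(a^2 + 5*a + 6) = (a^2 - 3*a - 40)/(a^2 + 5*a + 6)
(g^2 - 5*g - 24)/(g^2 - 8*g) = (g + 3)/g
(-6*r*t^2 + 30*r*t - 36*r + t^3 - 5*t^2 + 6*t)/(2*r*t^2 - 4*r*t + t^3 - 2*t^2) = (-6*r*t + 18*r + t^2 - 3*t)/(t*(2*r + t))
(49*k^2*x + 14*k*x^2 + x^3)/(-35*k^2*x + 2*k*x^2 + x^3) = (7*k + x)/(-5*k + x)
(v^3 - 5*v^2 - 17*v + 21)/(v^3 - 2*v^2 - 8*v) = (-v^3 + 5*v^2 + 17*v - 21)/(v*(-v^2 + 2*v + 8))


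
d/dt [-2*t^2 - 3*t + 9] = -4*t - 3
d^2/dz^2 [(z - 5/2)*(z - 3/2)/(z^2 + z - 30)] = 5*(-4*z^3 + 81*z^2 - 279*z + 717)/(2*(z^6 + 3*z^5 - 87*z^4 - 179*z^3 + 2610*z^2 + 2700*z - 27000))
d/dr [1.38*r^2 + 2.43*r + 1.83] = 2.76*r + 2.43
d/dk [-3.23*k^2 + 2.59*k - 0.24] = 2.59 - 6.46*k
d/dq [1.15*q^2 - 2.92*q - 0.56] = 2.3*q - 2.92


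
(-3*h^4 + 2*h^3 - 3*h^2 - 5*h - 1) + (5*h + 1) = -3*h^4 + 2*h^3 - 3*h^2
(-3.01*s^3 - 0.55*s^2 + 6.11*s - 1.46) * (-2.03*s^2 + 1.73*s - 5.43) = 6.1103*s^5 - 4.0908*s^4 + 2.9895*s^3 + 16.5206*s^2 - 35.7031*s + 7.9278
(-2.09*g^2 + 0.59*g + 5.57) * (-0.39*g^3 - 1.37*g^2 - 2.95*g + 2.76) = 0.8151*g^5 + 2.6332*g^4 + 3.1849*g^3 - 15.1398*g^2 - 14.8031*g + 15.3732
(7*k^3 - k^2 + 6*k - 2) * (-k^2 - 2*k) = -7*k^5 - 13*k^4 - 4*k^3 - 10*k^2 + 4*k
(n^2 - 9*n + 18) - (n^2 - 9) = 27 - 9*n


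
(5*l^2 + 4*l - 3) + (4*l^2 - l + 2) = 9*l^2 + 3*l - 1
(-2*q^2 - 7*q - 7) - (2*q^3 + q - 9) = -2*q^3 - 2*q^2 - 8*q + 2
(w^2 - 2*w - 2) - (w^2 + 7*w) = -9*w - 2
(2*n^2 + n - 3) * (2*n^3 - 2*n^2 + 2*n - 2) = 4*n^5 - 2*n^4 - 4*n^3 + 4*n^2 - 8*n + 6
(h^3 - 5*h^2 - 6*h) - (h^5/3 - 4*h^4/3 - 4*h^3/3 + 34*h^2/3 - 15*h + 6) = -h^5/3 + 4*h^4/3 + 7*h^3/3 - 49*h^2/3 + 9*h - 6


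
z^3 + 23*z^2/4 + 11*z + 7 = (z + 7/4)*(z + 2)^2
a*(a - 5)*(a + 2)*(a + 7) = a^4 + 4*a^3 - 31*a^2 - 70*a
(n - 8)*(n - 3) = n^2 - 11*n + 24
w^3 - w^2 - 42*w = w*(w - 7)*(w + 6)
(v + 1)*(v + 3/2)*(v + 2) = v^3 + 9*v^2/2 + 13*v/2 + 3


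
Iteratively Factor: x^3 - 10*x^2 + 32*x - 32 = (x - 4)*(x^2 - 6*x + 8) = (x - 4)^2*(x - 2)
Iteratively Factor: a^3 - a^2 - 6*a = (a - 3)*(a^2 + 2*a) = (a - 3)*(a + 2)*(a)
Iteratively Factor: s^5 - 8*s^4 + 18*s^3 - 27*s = (s)*(s^4 - 8*s^3 + 18*s^2 - 27) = s*(s - 3)*(s^3 - 5*s^2 + 3*s + 9) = s*(s - 3)^2*(s^2 - 2*s - 3) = s*(s - 3)^2*(s + 1)*(s - 3)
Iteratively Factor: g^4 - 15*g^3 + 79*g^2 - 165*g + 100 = (g - 5)*(g^3 - 10*g^2 + 29*g - 20) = (g - 5)^2*(g^2 - 5*g + 4) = (g - 5)^2*(g - 4)*(g - 1)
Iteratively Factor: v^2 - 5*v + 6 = (v - 2)*(v - 3)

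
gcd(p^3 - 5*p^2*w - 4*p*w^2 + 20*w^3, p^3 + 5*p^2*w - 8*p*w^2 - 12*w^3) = p - 2*w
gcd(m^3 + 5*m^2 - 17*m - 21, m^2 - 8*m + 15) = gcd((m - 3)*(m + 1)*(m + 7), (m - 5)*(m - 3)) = m - 3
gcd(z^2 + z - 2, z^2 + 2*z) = z + 2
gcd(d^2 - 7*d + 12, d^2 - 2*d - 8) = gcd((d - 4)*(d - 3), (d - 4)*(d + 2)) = d - 4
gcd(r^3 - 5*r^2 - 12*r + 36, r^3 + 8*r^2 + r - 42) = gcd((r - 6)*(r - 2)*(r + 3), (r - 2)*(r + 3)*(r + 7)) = r^2 + r - 6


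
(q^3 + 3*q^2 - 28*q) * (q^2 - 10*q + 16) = q^5 - 7*q^4 - 42*q^3 + 328*q^2 - 448*q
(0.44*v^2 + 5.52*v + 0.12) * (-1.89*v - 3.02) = -0.8316*v^3 - 11.7616*v^2 - 16.8972*v - 0.3624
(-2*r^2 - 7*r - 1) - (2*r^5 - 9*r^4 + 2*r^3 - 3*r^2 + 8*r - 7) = -2*r^5 + 9*r^4 - 2*r^3 + r^2 - 15*r + 6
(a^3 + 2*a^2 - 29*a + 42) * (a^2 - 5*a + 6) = a^5 - 3*a^4 - 33*a^3 + 199*a^2 - 384*a + 252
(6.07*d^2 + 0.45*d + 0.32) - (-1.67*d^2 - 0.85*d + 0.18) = 7.74*d^2 + 1.3*d + 0.14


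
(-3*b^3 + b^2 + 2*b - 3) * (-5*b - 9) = 15*b^4 + 22*b^3 - 19*b^2 - 3*b + 27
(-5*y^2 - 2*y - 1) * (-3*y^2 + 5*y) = 15*y^4 - 19*y^3 - 7*y^2 - 5*y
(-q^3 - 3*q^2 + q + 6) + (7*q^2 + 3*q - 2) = -q^3 + 4*q^2 + 4*q + 4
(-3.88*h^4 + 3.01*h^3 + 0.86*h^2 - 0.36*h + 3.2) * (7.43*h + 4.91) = -28.8284*h^5 + 3.3135*h^4 + 21.1689*h^3 + 1.5478*h^2 + 22.0084*h + 15.712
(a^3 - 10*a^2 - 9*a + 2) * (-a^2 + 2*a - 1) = -a^5 + 12*a^4 - 12*a^3 - 10*a^2 + 13*a - 2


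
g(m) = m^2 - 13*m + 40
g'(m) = 2*m - 13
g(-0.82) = 51.33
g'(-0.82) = -14.64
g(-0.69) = 49.45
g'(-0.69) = -14.38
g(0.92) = 28.89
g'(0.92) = -11.16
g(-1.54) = 62.39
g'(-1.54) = -16.08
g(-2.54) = 79.47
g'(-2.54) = -18.08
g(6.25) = -2.19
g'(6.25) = -0.50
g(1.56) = 22.15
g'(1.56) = -9.88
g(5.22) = -0.61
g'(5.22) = -2.56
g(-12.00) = 340.00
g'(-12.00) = -37.00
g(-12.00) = 340.00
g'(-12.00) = -37.00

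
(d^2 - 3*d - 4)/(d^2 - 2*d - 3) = (d - 4)/(d - 3)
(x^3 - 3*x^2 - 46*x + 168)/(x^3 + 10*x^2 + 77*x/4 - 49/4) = 4*(x^2 - 10*x + 24)/(4*x^2 + 12*x - 7)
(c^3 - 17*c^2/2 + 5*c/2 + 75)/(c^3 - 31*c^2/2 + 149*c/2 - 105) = (2*c^2 - 5*c - 25)/(2*c^2 - 19*c + 35)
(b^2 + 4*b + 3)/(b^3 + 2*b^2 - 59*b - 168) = (b + 1)/(b^2 - b - 56)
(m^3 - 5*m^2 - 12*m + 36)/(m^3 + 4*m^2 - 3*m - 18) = (m - 6)/(m + 3)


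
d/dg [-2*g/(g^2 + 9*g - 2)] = 2*(g^2 + 2)/(g^4 + 18*g^3 + 77*g^2 - 36*g + 4)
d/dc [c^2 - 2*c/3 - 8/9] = 2*c - 2/3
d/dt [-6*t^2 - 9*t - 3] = -12*t - 9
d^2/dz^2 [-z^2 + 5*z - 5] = -2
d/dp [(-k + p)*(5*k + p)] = 4*k + 2*p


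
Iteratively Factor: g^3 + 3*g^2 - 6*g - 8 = (g + 4)*(g^2 - g - 2) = (g + 1)*(g + 4)*(g - 2)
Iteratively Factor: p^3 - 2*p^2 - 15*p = (p - 5)*(p^2 + 3*p) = p*(p - 5)*(p + 3)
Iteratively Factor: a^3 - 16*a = (a - 4)*(a^2 + 4*a) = a*(a - 4)*(a + 4)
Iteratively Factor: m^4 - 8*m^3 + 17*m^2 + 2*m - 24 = (m - 4)*(m^3 - 4*m^2 + m + 6) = (m - 4)*(m - 2)*(m^2 - 2*m - 3) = (m - 4)*(m - 3)*(m - 2)*(m + 1)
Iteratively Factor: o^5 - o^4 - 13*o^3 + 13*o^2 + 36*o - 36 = (o - 3)*(o^4 + 2*o^3 - 7*o^2 - 8*o + 12) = (o - 3)*(o - 2)*(o^3 + 4*o^2 + o - 6) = (o - 3)*(o - 2)*(o - 1)*(o^2 + 5*o + 6) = (o - 3)*(o - 2)*(o - 1)*(o + 2)*(o + 3)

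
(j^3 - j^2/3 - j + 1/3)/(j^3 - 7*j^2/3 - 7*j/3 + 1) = (j - 1)/(j - 3)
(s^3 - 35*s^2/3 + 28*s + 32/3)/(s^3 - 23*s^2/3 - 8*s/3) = (s - 4)/s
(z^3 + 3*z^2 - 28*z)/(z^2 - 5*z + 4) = z*(z + 7)/(z - 1)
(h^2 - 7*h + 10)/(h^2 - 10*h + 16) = (h - 5)/(h - 8)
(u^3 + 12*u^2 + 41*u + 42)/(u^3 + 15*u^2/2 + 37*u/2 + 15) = 2*(u + 7)/(2*u + 5)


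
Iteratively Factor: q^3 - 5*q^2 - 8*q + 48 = (q + 3)*(q^2 - 8*q + 16) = (q - 4)*(q + 3)*(q - 4)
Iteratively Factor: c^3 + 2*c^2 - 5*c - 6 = (c + 1)*(c^2 + c - 6) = (c - 2)*(c + 1)*(c + 3)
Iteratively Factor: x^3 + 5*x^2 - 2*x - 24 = (x + 3)*(x^2 + 2*x - 8) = (x - 2)*(x + 3)*(x + 4)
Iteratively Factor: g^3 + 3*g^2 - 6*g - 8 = (g + 4)*(g^2 - g - 2) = (g + 1)*(g + 4)*(g - 2)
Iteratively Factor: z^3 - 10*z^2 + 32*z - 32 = (z - 4)*(z^2 - 6*z + 8) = (z - 4)^2*(z - 2)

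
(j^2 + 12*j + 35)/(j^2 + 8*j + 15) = (j + 7)/(j + 3)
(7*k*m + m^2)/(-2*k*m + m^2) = (-7*k - m)/(2*k - m)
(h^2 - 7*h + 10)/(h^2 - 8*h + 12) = (h - 5)/(h - 6)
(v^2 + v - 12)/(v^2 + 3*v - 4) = (v - 3)/(v - 1)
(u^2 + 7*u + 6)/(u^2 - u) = (u^2 + 7*u + 6)/(u*(u - 1))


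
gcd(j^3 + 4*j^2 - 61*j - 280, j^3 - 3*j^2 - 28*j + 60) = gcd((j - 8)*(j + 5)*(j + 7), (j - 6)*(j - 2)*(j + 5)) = j + 5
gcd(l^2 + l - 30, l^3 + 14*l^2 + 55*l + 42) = l + 6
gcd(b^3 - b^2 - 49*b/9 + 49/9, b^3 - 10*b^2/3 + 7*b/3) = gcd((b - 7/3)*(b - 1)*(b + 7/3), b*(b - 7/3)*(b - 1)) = b^2 - 10*b/3 + 7/3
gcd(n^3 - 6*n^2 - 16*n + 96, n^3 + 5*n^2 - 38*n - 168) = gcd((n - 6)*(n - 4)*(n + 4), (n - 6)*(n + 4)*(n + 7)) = n^2 - 2*n - 24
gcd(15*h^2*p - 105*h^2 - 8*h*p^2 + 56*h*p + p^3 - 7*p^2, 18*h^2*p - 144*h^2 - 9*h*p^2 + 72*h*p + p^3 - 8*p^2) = -3*h + p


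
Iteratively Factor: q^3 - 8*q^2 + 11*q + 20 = (q + 1)*(q^2 - 9*q + 20) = (q - 4)*(q + 1)*(q - 5)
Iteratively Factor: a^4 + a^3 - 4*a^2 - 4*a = (a + 2)*(a^3 - a^2 - 2*a) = (a - 2)*(a + 2)*(a^2 + a) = a*(a - 2)*(a + 2)*(a + 1)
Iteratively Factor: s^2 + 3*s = (s + 3)*(s)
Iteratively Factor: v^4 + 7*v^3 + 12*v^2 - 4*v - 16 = (v + 2)*(v^3 + 5*v^2 + 2*v - 8) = (v + 2)*(v + 4)*(v^2 + v - 2) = (v + 2)^2*(v + 4)*(v - 1)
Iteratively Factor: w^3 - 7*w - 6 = (w + 1)*(w^2 - w - 6) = (w + 1)*(w + 2)*(w - 3)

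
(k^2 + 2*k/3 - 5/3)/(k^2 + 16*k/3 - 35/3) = (3*k^2 + 2*k - 5)/(3*k^2 + 16*k - 35)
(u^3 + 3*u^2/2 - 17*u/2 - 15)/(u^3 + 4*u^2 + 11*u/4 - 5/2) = 2*(u - 3)/(2*u - 1)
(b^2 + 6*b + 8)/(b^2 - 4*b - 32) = (b + 2)/(b - 8)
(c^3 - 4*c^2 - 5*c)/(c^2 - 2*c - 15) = c*(c + 1)/(c + 3)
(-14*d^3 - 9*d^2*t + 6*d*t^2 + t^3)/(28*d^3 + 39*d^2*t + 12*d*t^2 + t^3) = (-2*d + t)/(4*d + t)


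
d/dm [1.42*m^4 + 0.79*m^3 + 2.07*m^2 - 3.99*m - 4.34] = 5.68*m^3 + 2.37*m^2 + 4.14*m - 3.99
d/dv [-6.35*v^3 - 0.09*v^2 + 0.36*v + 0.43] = -19.05*v^2 - 0.18*v + 0.36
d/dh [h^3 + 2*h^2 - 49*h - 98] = 3*h^2 + 4*h - 49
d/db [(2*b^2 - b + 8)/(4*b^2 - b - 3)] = (2*b^2 - 76*b + 11)/(16*b^4 - 8*b^3 - 23*b^2 + 6*b + 9)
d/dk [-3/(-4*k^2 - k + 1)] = 3*(-8*k - 1)/(4*k^2 + k - 1)^2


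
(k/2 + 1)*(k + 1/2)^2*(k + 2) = k^4/2 + 5*k^3/2 + 33*k^2/8 + 5*k/2 + 1/2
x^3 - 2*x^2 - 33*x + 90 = (x - 5)*(x - 3)*(x + 6)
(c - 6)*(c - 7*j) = c^2 - 7*c*j - 6*c + 42*j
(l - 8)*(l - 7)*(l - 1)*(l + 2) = l^4 - 14*l^3 + 39*l^2 + 86*l - 112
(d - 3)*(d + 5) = d^2 + 2*d - 15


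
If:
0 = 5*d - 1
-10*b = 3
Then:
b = -3/10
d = 1/5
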